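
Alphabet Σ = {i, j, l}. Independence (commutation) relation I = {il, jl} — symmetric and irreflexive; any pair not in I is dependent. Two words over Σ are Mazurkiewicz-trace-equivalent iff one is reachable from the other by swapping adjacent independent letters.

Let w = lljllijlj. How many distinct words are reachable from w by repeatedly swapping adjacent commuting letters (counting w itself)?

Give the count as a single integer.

piece 0:l — minimal
piece 1:l rests on {0:l}
piece 2:j — minimal
piece 3:l rests on {1:l}
piece 4:l rests on {3:l}
piece 5:i rests on {2:j}
piece 6:j rests on {5:i}
piece 7:l rests on {4:l}
piece 8:j rests on {6:j}
minimal pieces: {0:l, 2:j}
ways to finish when only these pieces remain (= sum over removing one remaining piece with nothing left below it):
  1 left: {7}→1  {8}→1
  2 left: {4,7}→1  {6,8}→1  {7,8}→2
  3 left: {3,4,7}→1  {4,7,8}→3  {5,6,8}→1  {6,7,8}→3
  4 left: {1,3,4,7}→1  {2,5,6,8}→1  {3,4,7,8}→4  {4,6,7,8}→6  {5,6,7,8}→4
  5 left: {0,1,3,4,7}→1  {1,3,4,7,8}→5  {2,5,6,7,8}→5  {3,4,6,7,8}→10  {4,5,6,7,8}→10
  6 left: {0,1,3,4,7,8}→6  {1,3,4,6,7,8}→15  {2,4,5,6,7,8}→15  {3,4,5,6,7,8}→20
  7 left: {0,1,3,4,6,7,8}→21  {1,3,4,5,6,7,8}→35  {2,3,4,5,6,7,8}→35
  placing 0:l first → 70 extensions
  placing 2:j first → 56 extensions
total linear extensions = 126

126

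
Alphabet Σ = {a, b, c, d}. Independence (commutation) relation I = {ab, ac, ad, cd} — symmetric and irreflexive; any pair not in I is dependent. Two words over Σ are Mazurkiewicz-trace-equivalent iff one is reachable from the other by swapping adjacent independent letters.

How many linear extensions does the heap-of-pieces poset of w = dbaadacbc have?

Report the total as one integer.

168

piece 0:d — minimal
piece 1:b rests on {0:d}
piece 2:a — minimal
piece 3:a rests on {2:a}
piece 4:d rests on {1:b}
piece 5:a rests on {3:a}
piece 6:c rests on {1:b}
piece 7:b rests on {4:d, 6:c}
piece 8:c rests on {7:b}
minimal pieces: {0:d, 2:a}
ways to finish when only these pieces remain (= sum over removing one remaining piece with nothing left below it):
  1 left: {5}→1  {8}→1
  2 left: {3,5}→1  {5,8}→2  {7,8}→1
  3 left: {2,3,5}→1  {3,5,8}→3  {4,7,8}→1  {5,7,8}→3  {6,7,8}→1
  4 left: {2,3,5,8}→4  {3,5,7,8}→6  {4,5,7,8}→4  {4,6,7,8}→2  {5,6,7,8}→4
  5 left: {1,4,6,7,8}→2  {2,3,5,7,8}→10  {3,4,5,7,8}→10  {3,5,6,7,8}→10  {4,5,6,7,8}→10
  6 left: {0,1,4,6,7,8}→2  {1,4,5,6,7,8}→12  {2,3,4,5,7,8}→20  {2,3,5,6,7,8}→20  {3,4,5,6,7,8}→30
  7 left: {0,1,4,5,6,7,8}→14  {1,3,4,5,6,7,8}→42  {2,3,4,5,6,7,8}→70
  placing 0:d first → 112 extensions
  placing 2:a first → 56 extensions
total linear extensions = 168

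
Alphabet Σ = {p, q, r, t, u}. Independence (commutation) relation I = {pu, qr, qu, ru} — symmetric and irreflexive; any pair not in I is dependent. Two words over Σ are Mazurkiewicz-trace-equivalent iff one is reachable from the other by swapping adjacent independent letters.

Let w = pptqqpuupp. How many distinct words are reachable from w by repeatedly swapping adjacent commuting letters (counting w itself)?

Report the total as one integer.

21

piece 0:p — minimal
piece 1:p rests on {0:p}
piece 2:t rests on {1:p}
piece 3:q rests on {2:t}
piece 4:q rests on {3:q}
piece 5:p rests on {4:q}
piece 6:u rests on {2:t}
piece 7:u rests on {6:u}
piece 8:p rests on {5:p}
piece 9:p rests on {8:p}
minimal pieces: {0:p}
ways to finish when only these pieces remain (= sum over removing one remaining piece with nothing left below it):
  1 left: {7}→1  {9}→1
  2 left: {6,7}→1  {7,9}→2  {8,9}→1
  3 left: {5,8,9}→1  {6,7,9}→3  {7,8,9}→3
  4 left: {4,5,8,9}→1  {5,7,8,9}→4  {6,7,8,9}→6
  5 left: {3,4,5,8,9}→1  {4,5,7,8,9}→5  {5,6,7,8,9}→10
  6 left: {3,4,5,7,8,9}→6  {4,5,6,7,8,9}→15
  7 left: {3,4,5,6,7,8,9}→21
  8 left: {2,3,4,5,6,7,8,9}→21
  placing 0:p first → 21 extensions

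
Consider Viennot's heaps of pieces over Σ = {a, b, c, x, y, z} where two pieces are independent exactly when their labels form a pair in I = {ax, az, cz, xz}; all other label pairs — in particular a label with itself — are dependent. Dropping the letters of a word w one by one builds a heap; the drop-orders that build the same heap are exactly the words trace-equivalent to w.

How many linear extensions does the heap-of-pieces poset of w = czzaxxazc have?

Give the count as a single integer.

0(c) covers ∅
1(z) covers ∅
2(z) covers 1:z
3(a) covers 0:c
4(x) covers 0:c
5(x) covers 4:x
6(a) covers 3:a
7(z) covers 2:z
8(c) covers 5:x, 6:a
floor of heap: 0:c, 1:z
completions by unplaced set U, small U first (add the entries for U minus each lowest piece of U):
  |U|=1: {7}:1  {8}:1
  |U|=2: {2,7}:1  {5,8}:1  {6,8}:1  {7,8}:2
  |U|=3: {1,2,7}:1  {2,7,8}:3  {3,6,8}:1  {4,5,8}:1  {5,6,8}:2  {5,7,8}:3  {6,7,8}:3
  |U|=4: {1,2,7,8}:4  {2,5,7,8}:6  {2,6,7,8}:6  {3,5,6,8}:3  {3,6,7,8}:4  {4,5,6,8}:3  {4,5,7,8}:4  {5,6,7,8}:8
  |U|=5: {1,2,5,7,8}:10  {1,2,6,7,8}:10  {2,3,6,7,8}:10  {2,4,5,7,8}:10  {2,5,6,7,8}:20  {3,4,5,6,8}:6  {3,5,6,7,8}:15  {4,5,6,7,8}:15
  |U|=6: {0,3,4,5,6,8}:6  {1,2,3,6,7,8}:20  {1,2,4,5,7,8}:20  {1,2,5,6,7,8}:40  {2,3,5,6,7,8}:45  {2,4,5,6,7,8}:45  {3,4,5,6,7,8}:36
  |U|=7: {0,3,4,5,6,7,8}:42  {1,2,3,5,6,7,8}:105  {1,2,4,5,6,7,8}:105  {2,3,4,5,6,7,8}:126
  start at 0(c): 336
  start at 1(z): 168
sum over floor = 504

504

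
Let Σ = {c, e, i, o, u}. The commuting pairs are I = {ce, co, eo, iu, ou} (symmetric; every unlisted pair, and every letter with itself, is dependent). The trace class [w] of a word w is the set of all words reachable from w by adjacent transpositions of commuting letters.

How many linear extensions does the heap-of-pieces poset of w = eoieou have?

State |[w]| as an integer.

6

#0=e has no predecessor
#1=o has no predecessor
#2=i depends on [0:e, 1:o]
#3=e depends on [2:i]
#4=o depends on [2:i]
#5=u depends on [3:e]
sources: [0:e, 1:o]
N(rest) = Σ N(rest − s) over sources s of rest; N(one piece) = 1:
  size 1 → [4]=1  [5]=1
  size 2 → [3,5]=1  [4,5]=2
  size 3 → [3,4,5]=3
  size 4 → [2,3,4,5]=3
  first=0(e) contributes 3
  first=1(o) contributes 3
|[w]| = 6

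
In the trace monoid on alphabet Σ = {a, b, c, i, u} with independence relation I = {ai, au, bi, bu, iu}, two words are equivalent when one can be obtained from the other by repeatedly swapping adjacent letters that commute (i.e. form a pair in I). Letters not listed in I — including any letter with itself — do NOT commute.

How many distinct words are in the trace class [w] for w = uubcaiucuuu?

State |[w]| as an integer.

18

piece 0:u — minimal
piece 1:u rests on {0:u}
piece 2:b — minimal
piece 3:c rests on {1:u, 2:b}
piece 4:a rests on {3:c}
piece 5:i rests on {3:c}
piece 6:u rests on {3:c}
piece 7:c rests on {4:a, 5:i, 6:u}
piece 8:u rests on {7:c}
piece 9:u rests on {8:u}
piece 10:u rests on {9:u}
minimal pieces: {0:u, 2:b}
ways to finish when only these pieces remain (= sum over removing one remaining piece with nothing left below it):
  1 left: {10}→1
  2 left: {9,10}→1
  3 left: {8,9,10}→1
  4 left: {7,8,9,10}→1
  5 left: {4,7,8,9,10}→1  {5,7,8,9,10}→1  {6,7,8,9,10}→1
  6 left: {4,5,7,8,9,10}→2  {4,6,7,8,9,10}→2  {5,6,7,8,9,10}→2
  7 left: {4,5,6,7,8,9,10}→6
  8 left: {3,4,5,6,7,8,9,10}→6
  9 left: {1,3,4,5,6,7,8,9,10}→6  {2,3,4,5,6,7,8,9,10}→6
  placing 0:u first → 12 extensions
  placing 2:b first → 6 extensions
total linear extensions = 18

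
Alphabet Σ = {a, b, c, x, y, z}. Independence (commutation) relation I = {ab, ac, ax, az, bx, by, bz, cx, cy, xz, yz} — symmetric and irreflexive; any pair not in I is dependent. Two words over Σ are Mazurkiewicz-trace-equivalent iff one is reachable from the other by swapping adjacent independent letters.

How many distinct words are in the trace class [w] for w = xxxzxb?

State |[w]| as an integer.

30

piece 0:x — minimal
piece 1:x rests on {0:x}
piece 2:x rests on {1:x}
piece 3:z — minimal
piece 4:x rests on {2:x}
piece 5:b — minimal
minimal pieces: {0:x, 3:z, 5:b}
ways to finish when only these pieces remain (= sum over removing one remaining piece with nothing left below it):
  1 left: {3}→1  {4}→1  {5}→1
  2 left: {2,4}→1  {3,4}→2  {3,5}→2  {4,5}→2
  3 left: {1,2,4}→1  {2,3,4}→3  {2,4,5}→3  {3,4,5}→6
  4 left: {0,1,2,4}→1  {1,2,3,4}→4  {1,2,4,5}→4  {2,3,4,5}→12
  placing 0:x first → 20 extensions
  placing 3:z first → 5 extensions
  placing 5:b first → 5 extensions
total linear extensions = 30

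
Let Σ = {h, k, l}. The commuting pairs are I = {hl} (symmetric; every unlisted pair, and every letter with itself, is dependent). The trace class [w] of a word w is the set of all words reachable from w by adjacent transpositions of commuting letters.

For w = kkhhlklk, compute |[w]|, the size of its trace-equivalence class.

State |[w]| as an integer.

#0=k has no predecessor
#1=k depends on [0:k]
#2=h depends on [1:k]
#3=h depends on [2:h]
#4=l depends on [1:k]
#5=k depends on [3:h, 4:l]
#6=l depends on [5:k]
#7=k depends on [6:l]
sources: [0:k]
N(rest) = Σ N(rest − s) over sources s of rest; N(one piece) = 1:
  size 1 → [7]=1
  size 2 → [6,7]=1
  size 3 → [5,6,7]=1
  size 4 → [3,5,6,7]=1  [4,5,6,7]=1
  size 5 → [2,3,5,6,7]=1  [3,4,5,6,7]=2
  size 6 → [2,3,4,5,6,7]=3
  first=0(k) contributes 3

3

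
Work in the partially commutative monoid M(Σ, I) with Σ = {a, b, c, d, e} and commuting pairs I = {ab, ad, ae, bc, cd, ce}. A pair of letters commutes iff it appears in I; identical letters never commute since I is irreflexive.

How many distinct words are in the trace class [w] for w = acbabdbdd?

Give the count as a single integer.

84

piece 0:a — minimal
piece 1:c rests on {0:a}
piece 2:b — minimal
piece 3:a rests on {1:c}
piece 4:b rests on {2:b}
piece 5:d rests on {4:b}
piece 6:b rests on {5:d}
piece 7:d rests on {6:b}
piece 8:d rests on {7:d}
minimal pieces: {0:a, 2:b}
ways to finish when only these pieces remain (= sum over removing one remaining piece with nothing left below it):
  1 left: {3}→1  {8}→1
  2 left: {1,3}→1  {3,8}→2  {7,8}→1
  3 left: {0,1,3}→1  {1,3,8}→3  {3,7,8}→3  {6,7,8}→1
  4 left: {0,1,3,8}→4  {1,3,7,8}→6  {3,6,7,8}→4  {5,6,7,8}→1
  5 left: {0,1,3,7,8}→10  {1,3,6,7,8}→10  {3,5,6,7,8}→5  {4,5,6,7,8}→1
  6 left: {0,1,3,6,7,8}→20  {1,3,5,6,7,8}→15  {2,4,5,6,7,8}→1  {3,4,5,6,7,8}→6
  7 left: {0,1,3,5,6,7,8}→35  {1,3,4,5,6,7,8}→21  {2,3,4,5,6,7,8}→7
  placing 0:a first → 28 extensions
  placing 2:b first → 56 extensions
total linear extensions = 84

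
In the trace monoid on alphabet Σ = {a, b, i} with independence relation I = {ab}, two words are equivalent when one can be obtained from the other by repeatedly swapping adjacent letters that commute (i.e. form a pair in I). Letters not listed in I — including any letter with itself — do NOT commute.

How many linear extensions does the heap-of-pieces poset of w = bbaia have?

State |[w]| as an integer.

3

piece 0:b — minimal
piece 1:b rests on {0:b}
piece 2:a — minimal
piece 3:i rests on {1:b, 2:a}
piece 4:a rests on {3:i}
minimal pieces: {0:b, 2:a}
ways to finish when only these pieces remain (= sum over removing one remaining piece with nothing left below it):
  1 left: {4}→1
  2 left: {3,4}→1
  3 left: {1,3,4}→1  {2,3,4}→1
  placing 0:b first → 2 extensions
  placing 2:a first → 1 extensions
total linear extensions = 3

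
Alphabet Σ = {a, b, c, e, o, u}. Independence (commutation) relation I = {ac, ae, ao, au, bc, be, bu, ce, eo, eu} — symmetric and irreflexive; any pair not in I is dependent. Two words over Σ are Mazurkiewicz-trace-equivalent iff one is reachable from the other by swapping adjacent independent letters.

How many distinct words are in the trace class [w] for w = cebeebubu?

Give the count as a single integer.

piece 0:c — minimal
piece 1:e — minimal
piece 2:b — minimal
piece 3:e rests on {1:e}
piece 4:e rests on {3:e}
piece 5:b rests on {2:b}
piece 6:u rests on {0:c}
piece 7:b rests on {5:b}
piece 8:u rests on {6:u}
minimal pieces: {0:c, 1:e, 2:b}
ways to finish when only these pieces remain (= sum over removing one remaining piece with nothing left below it):
  1 left: {4}→1  {7}→1  {8}→1
  2 left: {3,4}→1  {4,7}→2  {4,8}→2  {5,7}→1  {6,8}→1  {7,8}→2
  3 left: {0,6,8}→1  {1,3,4}→1  {2,5,7}→1  {3,4,7}→3  {3,4,8}→3  {4,5,7}→3  {4,6,8}→3  {4,7,8}→6  {5,7,8}→3  {6,7,8}→3
  4 left: {0,4,6,8}→4  {0,6,7,8}→4  {1,3,4,7}→4  {1,3,4,8}→4  {2,4,5,7}→4  {2,5,7,8}→4  {3,4,5,7}→6  {3,4,6,8}→6  {3,4,7,8}→12  {4,5,7,8}→12  {4,6,7,8}→12  {5,6,7,8}→6
  5 left: {0,3,4,6,8}→10  {0,4,6,7,8}→20  {0,5,6,7,8}→10  {1,3,4,5,7}→10  {1,3,4,6,8}→10  {1,3,4,7,8}→20  {2,3,4,5,7}→10  {2,4,5,7,8}→20  {2,5,6,7,8}→10  {3,4,5,7,8}→30  {3,4,6,7,8}→30  {4,5,6,7,8}→30
  6 left: {0,1,3,4,6,8}→20  {0,2,5,6,7,8}→20  {0,3,4,6,7,8}→60  {0,4,5,6,7,8}→60  {1,2,3,4,5,7}→20  {1,3,4,5,7,8}→60  {1,3,4,6,7,8}→60  {2,3,4,5,7,8}→60  {2,4,5,6,7,8}→60  {3,4,5,6,7,8}→90
  7 left: {0,1,3,4,6,7,8}→140  {0,2,4,5,6,7,8}→140  {0,3,4,5,6,7,8}→210  {1,2,3,4,5,7,8}→140  {1,3,4,5,6,7,8}→210  {2,3,4,5,6,7,8}→210
  placing 0:c first → 560 extensions
  placing 1:e first → 560 extensions
  placing 2:b first → 560 extensions
total linear extensions = 1680

1680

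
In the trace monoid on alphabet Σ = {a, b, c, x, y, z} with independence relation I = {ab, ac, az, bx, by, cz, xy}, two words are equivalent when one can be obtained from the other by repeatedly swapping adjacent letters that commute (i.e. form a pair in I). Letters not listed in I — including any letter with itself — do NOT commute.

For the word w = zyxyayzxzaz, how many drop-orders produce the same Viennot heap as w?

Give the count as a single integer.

9

piece 0:z — minimal
piece 1:y rests on {0:z}
piece 2:x rests on {0:z}
piece 3:y rests on {1:y}
piece 4:a rests on {2:x, 3:y}
piece 5:y rests on {4:a}
piece 6:z rests on {5:y}
piece 7:x rests on {6:z}
piece 8:z rests on {7:x}
piece 9:a rests on {7:x}
piece 10:z rests on {8:z}
minimal pieces: {0:z}
ways to finish when only these pieces remain (= sum over removing one remaining piece with nothing left below it):
  1 left: {9}→1  {10}→1
  2 left: {8,10}→1  {9,10}→2
  3 left: {8,9,10}→3
  4 left: {7,8,9,10}→3
  5 left: {6,7,8,9,10}→3
  6 left: {5,6,7,8,9,10}→3
  7 left: {4,5,6,7,8,9,10}→3
  8 left: {2,4,5,6,7,8,9,10}→3  {3,4,5,6,7,8,9,10}→3
  9 left: {1,3,4,5,6,7,8,9,10}→3  {2,3,4,5,6,7,8,9,10}→6
  placing 0:z first → 9 extensions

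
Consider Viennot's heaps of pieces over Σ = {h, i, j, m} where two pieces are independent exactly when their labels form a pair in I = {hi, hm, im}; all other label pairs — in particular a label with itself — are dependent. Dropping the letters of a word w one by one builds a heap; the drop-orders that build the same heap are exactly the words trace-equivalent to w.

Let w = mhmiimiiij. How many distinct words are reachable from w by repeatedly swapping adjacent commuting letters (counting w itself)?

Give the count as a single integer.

0(m) covers ∅
1(h) covers ∅
2(m) covers 0:m
3(i) covers ∅
4(i) covers 3:i
5(m) covers 2:m
6(i) covers 4:i
7(i) covers 6:i
8(i) covers 7:i
9(j) covers 1:h, 5:m, 8:i
floor of heap: 0:m, 1:h, 3:i
completions by unplaced set U, small U first (add the entries for U minus each lowest piece of U):
  |U|=1: {9}:1
  |U|=2: {1,9}:1  {5,9}:1  {8,9}:1
  |U|=3: {1,5,9}:2  {1,8,9}:2  {2,5,9}:1  {5,8,9}:2  {7,8,9}:1
  |U|=4: {0,2,5,9}:1  {1,2,5,9}:3  {1,5,8,9}:6  {1,7,8,9}:3  {2,5,8,9}:3  {5,7,8,9}:3  {6,7,8,9}:1
  |U|=5: {0,1,2,5,9}:4  {0,2,5,8,9}:4  {1,2,5,8,9}:12  {1,5,7,8,9}:12  {1,6,7,8,9}:4  {2,5,7,8,9}:6  {4,6,7,8,9}:1  {5,6,7,8,9}:4
  |U|=6: {0,1,2,5,8,9}:20  {0,2,5,7,8,9}:10  {1,2,5,7,8,9}:30  {1,4,6,7,8,9}:5  {1,5,6,7,8,9}:20  {2,5,6,7,8,9}:10  {3,4,6,7,8,9}:1  {4,5,6,7,8,9}:5
  |U|=7: {0,1,2,5,7,8,9}:60  {0,2,5,6,7,8,9}:20  {1,2,5,6,7,8,9}:60  {1,3,4,6,7,8,9}:6  {1,4,5,6,7,8,9}:30  {2,4,5,6,7,8,9}:15  {3,4,5,6,7,8,9}:6
  |U|=8: {0,1,2,5,6,7,8,9}:140  {0,2,4,5,6,7,8,9}:35  {1,2,4,5,6,7,8,9}:105  {1,3,4,5,6,7,8,9}:42  {2,3,4,5,6,7,8,9}:21
  start at 0(m): 168
  start at 1(h): 56
  start at 3(i): 280
sum over floor = 504

504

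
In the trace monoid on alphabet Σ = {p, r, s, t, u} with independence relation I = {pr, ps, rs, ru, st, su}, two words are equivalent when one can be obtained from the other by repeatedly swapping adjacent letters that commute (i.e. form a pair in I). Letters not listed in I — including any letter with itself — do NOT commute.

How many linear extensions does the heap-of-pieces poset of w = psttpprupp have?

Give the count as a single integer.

60

drop 0:p onto floor
drop 1:s onto floor
drop 2:t onto {0:p}
drop 3:t onto {2:t}
drop 4:p onto {3:t}
drop 5:p onto {4:p}
drop 6:r onto {3:t}
drop 7:u onto {5:p}
drop 8:p onto {7:u}
drop 9:p onto {8:p}
ground layer = {0:p, 1:s}
drop-orders for the pieces not yet dropped (sum over which currently-grounded one goes next):
  1 to go: {1} 1  {6} 1  {9} 1
  2 to go: {1,6} 2  {1,9} 2  {6,9} 2  {8,9} 1
  3 to go: {1,6,9} 6  {1,8,9} 3  {6,8,9} 3  {7,8,9} 1
  4 to go: {1,6,8,9} 12  {1,7,8,9} 4  {5,7,8,9} 1  {6,7,8,9} 4
  5 to go: {1,5,7,8,9} 5  {1,6,7,8,9} 20  {4,5,7,8,9} 1  {5,6,7,8,9} 5
  6 to go: {1,4,5,7,8,9} 6  {1,5,6,7,8,9} 30  {4,5,6,7,8,9} 6
  7 to go: {1,4,5,6,7,8,9} 42  {3,4,5,6,7,8,9} 6
  8 to go: {1,3,4,5,6,7,8,9} 48  {2,3,4,5,6,7,8,9} 6
  if 0:p drops first: 54 orders
  if 1:s drops first: 6 orders
heap linearizations: 60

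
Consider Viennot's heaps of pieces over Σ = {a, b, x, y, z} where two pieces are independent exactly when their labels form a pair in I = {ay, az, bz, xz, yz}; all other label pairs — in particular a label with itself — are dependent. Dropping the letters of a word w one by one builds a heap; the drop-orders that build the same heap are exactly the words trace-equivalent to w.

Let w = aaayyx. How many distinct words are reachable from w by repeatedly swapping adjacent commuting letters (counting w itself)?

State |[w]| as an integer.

0(a) covers ∅
1(a) covers 0:a
2(a) covers 1:a
3(y) covers ∅
4(y) covers 3:y
5(x) covers 2:a, 4:y
floor of heap: 0:a, 3:y
completions by unplaced set U, small U first (add the entries for U minus each lowest piece of U):
  |U|=1: {5}:1
  |U|=2: {2,5}:1  {4,5}:1
  |U|=3: {1,2,5}:1  {2,4,5}:2  {3,4,5}:1
  |U|=4: {0,1,2,5}:1  {1,2,4,5}:3  {2,3,4,5}:3
  start at 0(a): 6
  start at 3(y): 4
sum over floor = 10

10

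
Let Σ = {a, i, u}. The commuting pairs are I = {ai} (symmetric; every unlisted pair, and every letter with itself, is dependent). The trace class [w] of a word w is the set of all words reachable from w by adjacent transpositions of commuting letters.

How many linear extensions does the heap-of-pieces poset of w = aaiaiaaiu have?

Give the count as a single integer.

56

#0=a has no predecessor
#1=a depends on [0:a]
#2=i has no predecessor
#3=a depends on [1:a]
#4=i depends on [2:i]
#5=a depends on [3:a]
#6=a depends on [5:a]
#7=i depends on [4:i]
#8=u depends on [6:a, 7:i]
sources: [0:a, 2:i]
N(rest) = Σ N(rest − s) over sources s of rest; N(one piece) = 1:
  size 1 → [8]=1
  size 2 → [6,8]=1  [7,8]=1
  size 3 → [4,7,8]=1  [5,6,8]=1  [6,7,8]=2
  size 4 → [2,4,7,8]=1  [3,5,6,8]=1  [4,6,7,8]=3  [5,6,7,8]=3
  size 5 → [1,3,5,6,8]=1  [2,4,6,7,8]=4  [3,5,6,7,8]=4  [4,5,6,7,8]=6
  size 6 → [0,1,3,5,6,8]=1  [1,3,5,6,7,8]=5  [2,4,5,6,7,8]=10  [3,4,5,6,7,8]=10
  size 7 → [0,1,3,5,6,7,8]=6  [1,3,4,5,6,7,8]=15  [2,3,4,5,6,7,8]=20
  first=0(a) contributes 35
  first=2(i) contributes 21
|[w]| = 56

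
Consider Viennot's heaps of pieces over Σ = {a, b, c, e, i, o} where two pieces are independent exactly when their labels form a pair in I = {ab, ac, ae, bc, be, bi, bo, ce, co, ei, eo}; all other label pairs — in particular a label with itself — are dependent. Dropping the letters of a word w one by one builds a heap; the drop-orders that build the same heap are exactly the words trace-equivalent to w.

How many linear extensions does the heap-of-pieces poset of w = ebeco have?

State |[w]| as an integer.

piece 0:e — minimal
piece 1:b — minimal
piece 2:e rests on {0:e}
piece 3:c — minimal
piece 4:o — minimal
minimal pieces: {0:e, 1:b, 3:c, 4:o}
ways to finish when only these pieces remain (= sum over removing one remaining piece with nothing left below it):
  1 left: {1}→1  {2}→1  {3}→1  {4}→1
  2 left: {0,2}→1  {1,2}→2  {1,3}→2  {1,4}→2  {2,3}→2  {2,4}→2  {3,4}→2
  3 left: {0,1,2}→3  {0,2,3}→3  {0,2,4}→3  {1,2,3}→6  {1,2,4}→6  {1,3,4}→6  {2,3,4}→6
  placing 0:e first → 24 extensions
  placing 1:b first → 12 extensions
  placing 3:c first → 12 extensions
  placing 4:o first → 12 extensions
total linear extensions = 60

60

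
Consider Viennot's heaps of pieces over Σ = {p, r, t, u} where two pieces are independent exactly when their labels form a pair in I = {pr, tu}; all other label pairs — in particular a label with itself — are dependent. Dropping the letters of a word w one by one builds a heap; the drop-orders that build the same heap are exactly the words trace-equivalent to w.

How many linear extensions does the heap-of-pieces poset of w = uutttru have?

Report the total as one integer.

10

piece 0:u — minimal
piece 1:u rests on {0:u}
piece 2:t — minimal
piece 3:t rests on {2:t}
piece 4:t rests on {3:t}
piece 5:r rests on {1:u, 4:t}
piece 6:u rests on {5:r}
minimal pieces: {0:u, 2:t}
ways to finish when only these pieces remain (= sum over removing one remaining piece with nothing left below it):
  1 left: {6}→1
  2 left: {5,6}→1
  3 left: {1,5,6}→1  {4,5,6}→1
  4 left: {0,1,5,6}→1  {1,4,5,6}→2  {3,4,5,6}→1
  5 left: {0,1,4,5,6}→3  {1,3,4,5,6}→3  {2,3,4,5,6}→1
  placing 0:u first → 4 extensions
  placing 2:t first → 6 extensions
total linear extensions = 10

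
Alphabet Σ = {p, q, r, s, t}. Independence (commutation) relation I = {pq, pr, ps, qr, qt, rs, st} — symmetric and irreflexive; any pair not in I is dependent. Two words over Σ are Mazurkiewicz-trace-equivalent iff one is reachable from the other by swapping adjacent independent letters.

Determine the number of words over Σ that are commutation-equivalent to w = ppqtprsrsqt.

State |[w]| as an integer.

#0=p has no predecessor
#1=p depends on [0:p]
#2=q has no predecessor
#3=t depends on [1:p]
#4=p depends on [3:t]
#5=r depends on [3:t]
#6=s depends on [2:q]
#7=r depends on [5:r]
#8=s depends on [6:s]
#9=q depends on [8:s]
#10=t depends on [4:p, 7:r]
sources: [0:p, 2:q]
N(rest) = Σ N(rest − s) over sources s of rest; N(one piece) = 1:
  size 1 → [9]=1  [10]=1
  size 2 → [4,10]=1  [7,10]=1  [8,9]=1  [9,10]=2
  size 3 → [4,7,10]=2  [4,9,10]=3  [5,7,10]=1  [6,8,9]=1  [7,9,10]=3  [8,9,10]=3
  size 4 → [2,6,8,9]=1  [4,5,7,10]=3  [4,7,9,10]=8  [4,8,9,10]=6  [5,7,9,10]=4  [6,8,9,10]=4  [7,8,9,10]=6
  size 5 → [2,6,8,9,10]=5  [3,4,5,7,10]=3  [4,5,7,9,10]=15  [4,6,8,9,10]=10  [4,7,8,9,10]=20  [5,7,8,9,10]=10  [6,7,8,9,10]=10
  size 6 → [1,3,4,5,7,10]=3  [2,4,6,8,9,10]=15  [2,6,7,8,9,10]=15  [3,4,5,7,9,10]=18  [4,5,7,8,9,10]=45  [4,6,7,8,9,10]=40  [5,6,7,8,9,10]=20
  size 7 → [0,1,3,4,5,7,10]=3  [1,3,4,5,7,9,10]=21  [2,4,6,7,8,9,10]=70  [2,5,6,7,8,9,10]=35  [3,4,5,7,8,9,10]=63  [4,5,6,7,8,9,10]=105
  size 8 → [0,1,3,4,5,7,9,10]=24  [1,3,4,5,7,8,9,10]=84  [2,4,5,6,7,8,9,10]=210  [3,4,5,6,7,8,9,10]=168
  size 9 → [0,1,3,4,5,7,8,9,10]=108  [1,3,4,5,6,7,8,9,10]=252  [2,3,4,5,6,7,8,9,10]=378
  first=0(p) contributes 630
  first=2(q) contributes 360
|[w]| = 990

990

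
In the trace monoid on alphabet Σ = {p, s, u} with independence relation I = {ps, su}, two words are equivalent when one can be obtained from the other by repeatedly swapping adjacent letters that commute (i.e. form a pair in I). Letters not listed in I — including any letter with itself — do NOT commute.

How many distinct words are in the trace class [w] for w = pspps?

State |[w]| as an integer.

10

piece 0:p — minimal
piece 1:s — minimal
piece 2:p rests on {0:p}
piece 3:p rests on {2:p}
piece 4:s rests on {1:s}
minimal pieces: {0:p, 1:s}
ways to finish when only these pieces remain (= sum over removing one remaining piece with nothing left below it):
  1 left: {3}→1  {4}→1
  2 left: {1,4}→1  {2,3}→1  {3,4}→2
  3 left: {0,2,3}→1  {1,3,4}→3  {2,3,4}→3
  placing 0:p first → 6 extensions
  placing 1:s first → 4 extensions
total linear extensions = 10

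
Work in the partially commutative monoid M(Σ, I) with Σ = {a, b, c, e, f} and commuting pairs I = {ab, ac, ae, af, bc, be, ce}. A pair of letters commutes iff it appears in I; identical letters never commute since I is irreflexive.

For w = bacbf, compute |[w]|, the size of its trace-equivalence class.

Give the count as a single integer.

drop 0:b onto floor
drop 1:a onto floor
drop 2:c onto floor
drop 3:b onto {0:b}
drop 4:f onto {2:c, 3:b}
ground layer = {0:b, 1:a, 2:c}
drop-orders for the pieces not yet dropped (sum over which currently-grounded one goes next):
  1 to go: {1} 1  {4} 1
  2 to go: {1,4} 2  {2,4} 1  {3,4} 1
  3 to go: {0,3,4} 1  {1,2,4} 3  {1,3,4} 3  {2,3,4} 2
  if 0:b drops first: 8 orders
  if 1:a drops first: 3 orders
  if 2:c drops first: 4 orders
heap linearizations: 15

15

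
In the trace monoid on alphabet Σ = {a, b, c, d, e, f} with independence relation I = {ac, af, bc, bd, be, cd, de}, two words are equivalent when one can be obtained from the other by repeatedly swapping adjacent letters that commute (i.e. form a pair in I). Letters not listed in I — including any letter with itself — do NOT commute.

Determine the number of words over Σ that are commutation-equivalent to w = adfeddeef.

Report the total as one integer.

drop 0:a onto floor
drop 1:d onto {0:a}
drop 2:f onto {1:d}
drop 3:e onto {2:f}
drop 4:d onto {2:f}
drop 5:d onto {4:d}
drop 6:e onto {3:e}
drop 7:e onto {6:e}
drop 8:f onto {5:d, 7:e}
ground layer = {0:a}
drop-orders for the pieces not yet dropped (sum over which currently-grounded one goes next):
  1 to go: {8} 1
  2 to go: {5,8} 1  {7,8} 1
  3 to go: {4,5,8} 1  {5,7,8} 2  {6,7,8} 1
  4 to go: {3,6,7,8} 1  {4,5,7,8} 3  {5,6,7,8} 3
  5 to go: {3,5,6,7,8} 4  {4,5,6,7,8} 6
  6 to go: {3,4,5,6,7,8} 10
  7 to go: {2,3,4,5,6,7,8} 10
  if 0:a drops first: 10 orders

10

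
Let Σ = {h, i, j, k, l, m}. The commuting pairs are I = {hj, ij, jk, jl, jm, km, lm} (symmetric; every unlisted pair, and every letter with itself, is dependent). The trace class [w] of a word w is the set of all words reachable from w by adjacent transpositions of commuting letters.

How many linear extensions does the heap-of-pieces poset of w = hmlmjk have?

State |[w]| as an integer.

#0=h has no predecessor
#1=m depends on [0:h]
#2=l depends on [0:h]
#3=m depends on [1:m]
#4=j has no predecessor
#5=k depends on [2:l]
sources: [0:h, 4:j]
N(rest) = Σ N(rest − s) over sources s of rest; N(one piece) = 1:
  size 1 → [3]=1  [4]=1  [5]=1
  size 2 → [1,3]=1  [2,5]=1  [3,4]=2  [3,5]=2  [4,5]=2
  size 3 → [1,3,4]=3  [1,3,5]=3  [2,3,5]=3  [2,4,5]=3  [3,4,5]=6
  size 4 → [1,2,3,5]=6  [1,3,4,5]=12  [2,3,4,5]=12
  first=0(h) contributes 30
  first=4(j) contributes 6
|[w]| = 36

36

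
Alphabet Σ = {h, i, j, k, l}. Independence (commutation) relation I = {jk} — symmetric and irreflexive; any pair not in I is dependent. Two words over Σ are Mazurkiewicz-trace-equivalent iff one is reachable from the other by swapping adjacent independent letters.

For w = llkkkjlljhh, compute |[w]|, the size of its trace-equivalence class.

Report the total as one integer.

4

piece 0:l — minimal
piece 1:l rests on {0:l}
piece 2:k rests on {1:l}
piece 3:k rests on {2:k}
piece 4:k rests on {3:k}
piece 5:j rests on {1:l}
piece 6:l rests on {4:k, 5:j}
piece 7:l rests on {6:l}
piece 8:j rests on {7:l}
piece 9:h rests on {8:j}
piece 10:h rests on {9:h}
minimal pieces: {0:l}
ways to finish when only these pieces remain (= sum over removing one remaining piece with nothing left below it):
  1 left: {10}→1
  2 left: {9,10}→1
  3 left: {8,9,10}→1
  4 left: {7,8,9,10}→1
  5 left: {6,7,8,9,10}→1
  6 left: {4,6,7,8,9,10}→1  {5,6,7,8,9,10}→1
  7 left: {3,4,6,7,8,9,10}→1  {4,5,6,7,8,9,10}→2
  8 left: {2,3,4,6,7,8,9,10}→1  {3,4,5,6,7,8,9,10}→3
  9 left: {2,3,4,5,6,7,8,9,10}→4
  placing 0:l first → 4 extensions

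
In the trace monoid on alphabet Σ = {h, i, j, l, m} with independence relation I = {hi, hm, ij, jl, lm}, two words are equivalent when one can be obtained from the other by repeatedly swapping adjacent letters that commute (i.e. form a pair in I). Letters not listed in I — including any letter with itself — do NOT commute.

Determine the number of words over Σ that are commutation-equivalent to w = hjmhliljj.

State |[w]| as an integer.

26

0(h) covers ∅
1(j) covers 0:h
2(m) covers 1:j
3(h) covers 1:j
4(l) covers 3:h
5(i) covers 2:m, 4:l
6(l) covers 5:i
7(j) covers 2:m, 3:h
8(j) covers 7:j
floor of heap: 0:h
completions by unplaced set U, small U first (add the entries for U minus each lowest piece of U):
  |U|=1: {6}:1  {8}:1
  |U|=2: {5,6}:1  {6,8}:2  {7,8}:1
  |U|=3: {4,5,6}:1  {5,6,8}:3  {6,7,8}:3
  |U|=4: {4,5,6,8}:4  {5,6,7,8}:6
  |U|=5: {2,5,6,7,8}:6  {4,5,6,7,8}:10
  |U|=6: {2,4,5,6,7,8}:16  {3,4,5,6,7,8}:10
  |U|=7: {2,3,4,5,6,7,8}:26
  start at 0(h): 26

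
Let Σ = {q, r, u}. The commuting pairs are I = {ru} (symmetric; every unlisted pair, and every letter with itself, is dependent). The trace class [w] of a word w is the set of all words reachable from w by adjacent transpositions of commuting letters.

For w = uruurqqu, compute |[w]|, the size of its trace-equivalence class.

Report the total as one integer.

piece 0:u — minimal
piece 1:r — minimal
piece 2:u rests on {0:u}
piece 3:u rests on {2:u}
piece 4:r rests on {1:r}
piece 5:q rests on {3:u, 4:r}
piece 6:q rests on {5:q}
piece 7:u rests on {6:q}
minimal pieces: {0:u, 1:r}
ways to finish when only these pieces remain (= sum over removing one remaining piece with nothing left below it):
  1 left: {7}→1
  2 left: {6,7}→1
  3 left: {5,6,7}→1
  4 left: {3,5,6,7}→1  {4,5,6,7}→1
  5 left: {1,4,5,6,7}→1  {2,3,5,6,7}→1  {3,4,5,6,7}→2
  6 left: {0,2,3,5,6,7}→1  {1,3,4,5,6,7}→3  {2,3,4,5,6,7}→3
  placing 0:u first → 6 extensions
  placing 1:r first → 4 extensions
total linear extensions = 10

10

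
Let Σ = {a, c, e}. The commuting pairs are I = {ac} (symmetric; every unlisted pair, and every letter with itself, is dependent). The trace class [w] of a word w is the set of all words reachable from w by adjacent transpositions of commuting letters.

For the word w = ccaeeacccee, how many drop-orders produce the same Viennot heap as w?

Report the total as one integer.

piece 0:c — minimal
piece 1:c rests on {0:c}
piece 2:a — minimal
piece 3:e rests on {1:c, 2:a}
piece 4:e rests on {3:e}
piece 5:a rests on {4:e}
piece 6:c rests on {4:e}
piece 7:c rests on {6:c}
piece 8:c rests on {7:c}
piece 9:e rests on {5:a, 8:c}
piece 10:e rests on {9:e}
minimal pieces: {0:c, 2:a}
ways to finish when only these pieces remain (= sum over removing one remaining piece with nothing left below it):
  1 left: {10}→1
  2 left: {9,10}→1
  3 left: {5,9,10}→1  {8,9,10}→1
  4 left: {5,8,9,10}→2  {7,8,9,10}→1
  5 left: {5,7,8,9,10}→3  {6,7,8,9,10}→1
  6 left: {5,6,7,8,9,10}→4
  7 left: {4,5,6,7,8,9,10}→4
  8 left: {3,4,5,6,7,8,9,10}→4
  9 left: {1,3,4,5,6,7,8,9,10}→4  {2,3,4,5,6,7,8,9,10}→4
  placing 0:c first → 8 extensions
  placing 2:a first → 4 extensions
total linear extensions = 12

12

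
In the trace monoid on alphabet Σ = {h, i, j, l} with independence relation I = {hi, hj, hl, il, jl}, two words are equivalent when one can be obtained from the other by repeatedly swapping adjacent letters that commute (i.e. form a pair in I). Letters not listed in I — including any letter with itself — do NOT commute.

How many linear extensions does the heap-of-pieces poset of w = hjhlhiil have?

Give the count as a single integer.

drop 0:h onto floor
drop 1:j onto floor
drop 2:h onto {0:h}
drop 3:l onto floor
drop 4:h onto {2:h}
drop 5:i onto {1:j}
drop 6:i onto {5:i}
drop 7:l onto {3:l}
ground layer = {0:h, 1:j, 3:l}
drop-orders for the pieces not yet dropped (sum over which currently-grounded one goes next):
  1 to go: {4} 1  {6} 1  {7} 1
  2 to go: {2,4} 1  {3,7} 1  {4,6} 2  {4,7} 2  {5,6} 1  {6,7} 2
  3 to go: {0,2,4} 1  {1,5,6} 1  {2,4,6} 3  {2,4,7} 3  {3,4,7} 3  {3,6,7} 3  {4,5,6} 3  {4,6,7} 6  {5,6,7} 3
  4 to go: {0,2,4,6} 4  {0,2,4,7} 4  {1,4,5,6} 4  {1,5,6,7} 4  {2,3,4,7} 6  {2,4,5,6} 6  {2,4,6,7} 12  {3,4,6,7} 12  {3,5,6,7} 6  {4,5,6,7} 12
  5 to go: {0,2,3,4,7} 10  {0,2,4,5,6} 10  {0,2,4,6,7} 20  {1,2,4,5,6} 10  {1,3,5,6,7} 10  {1,4,5,6,7} 20  {2,3,4,6,7} 30  {2,4,5,6,7} 30  {3,4,5,6,7} 30
  6 to go: {0,1,2,4,5,6} 20  {0,2,3,4,6,7} 60  {0,2,4,5,6,7} 60  {1,2,4,5,6,7} 60  {1,3,4,5,6,7} 60  {2,3,4,5,6,7} 90
  if 0:h drops first: 210 orders
  if 1:j drops first: 210 orders
  if 3:l drops first: 140 orders
heap linearizations: 560

560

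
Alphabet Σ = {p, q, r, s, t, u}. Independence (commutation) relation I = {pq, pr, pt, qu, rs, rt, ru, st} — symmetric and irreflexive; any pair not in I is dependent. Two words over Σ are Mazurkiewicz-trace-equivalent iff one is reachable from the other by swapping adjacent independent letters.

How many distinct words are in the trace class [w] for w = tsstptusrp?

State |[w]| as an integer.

200

#0=t has no predecessor
#1=s has no predecessor
#2=s depends on [1:s]
#3=t depends on [0:t]
#4=p depends on [2:s]
#5=t depends on [3:t]
#6=u depends on [4:p, 5:t]
#7=s depends on [6:u]
#8=r has no predecessor
#9=p depends on [7:s]
sources: [0:t, 1:s, 8:r]
N(rest) = Σ N(rest − s) over sources s of rest; N(one piece) = 1:
  size 1 → [8]=1  [9]=1
  size 2 → [7,9]=1  [8,9]=2
  size 3 → [6,7,9]=1  [7,8,9]=3
  size 4 → [4,6,7,9]=1  [5,6,7,9]=1  [6,7,8,9]=4
  size 5 → [2,4,6,7,9]=1  [3,5,6,7,9]=1  [4,5,6,7,9]=2  [4,6,7,8,9]=5  [5,6,7,8,9]=5
  size 6 → [0,3,5,6,7,9]=1  [1,2,4,6,7,9]=1  [2,4,5,6,7,9]=3  [2,4,6,7,8,9]=6  [3,4,5,6,7,9]=3  [3,5,6,7,8,9]=6  [4,5,6,7,8,9]=12
  size 7 → [0,3,4,5,6,7,9]=4  [0,3,5,6,7,8,9]=7  [1,2,4,5,6,7,9]=4  [1,2,4,6,7,8,9]=7  [2,3,4,5,6,7,9]=6  [2,4,5,6,7,8,9]=21  [3,4,5,6,7,8,9]=21
  size 8 → [0,2,3,4,5,6,7,9]=10  [0,3,4,5,6,7,8,9]=32  [1,2,3,4,5,6,7,9]=10  [1,2,4,5,6,7,8,9]=32  [2,3,4,5,6,7,8,9]=48
  first=0(t) contributes 90
  first=1(s) contributes 90
  first=8(r) contributes 20
|[w]| = 200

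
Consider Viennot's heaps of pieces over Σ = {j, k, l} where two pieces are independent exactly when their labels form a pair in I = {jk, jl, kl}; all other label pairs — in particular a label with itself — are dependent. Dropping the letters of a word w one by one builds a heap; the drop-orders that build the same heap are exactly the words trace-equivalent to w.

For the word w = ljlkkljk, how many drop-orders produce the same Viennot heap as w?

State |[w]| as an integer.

560

0(l) covers ∅
1(j) covers ∅
2(l) covers 0:l
3(k) covers ∅
4(k) covers 3:k
5(l) covers 2:l
6(j) covers 1:j
7(k) covers 4:k
floor of heap: 0:l, 1:j, 3:k
completions by unplaced set U, small U first (add the entries for U minus each lowest piece of U):
  |U|=1: {5}:1  {6}:1  {7}:1
  |U|=2: {1,6}:1  {2,5}:1  {4,7}:1  {5,6}:2  {5,7}:2  {6,7}:2
  |U|=3: {0,2,5}:1  {1,5,6}:3  {1,6,7}:3  {2,5,6}:3  {2,5,7}:3  {3,4,7}:1  {4,5,7}:3  {4,6,7}:3  {5,6,7}:6
  |U|=4: {0,2,5,6}:4  {0,2,5,7}:4  {1,2,5,6}:6  {1,4,6,7}:6  {1,5,6,7}:12  {2,4,5,7}:6  {2,5,6,7}:12  {3,4,5,7}:4  {3,4,6,7}:4  {4,5,6,7}:12
  |U|=5: {0,1,2,5,6}:10  {0,2,4,5,7}:10  {0,2,5,6,7}:20  {1,2,5,6,7}:30  {1,3,4,6,7}:10  {1,4,5,6,7}:30  {2,3,4,5,7}:10  {2,4,5,6,7}:30  {3,4,5,6,7}:20
  |U|=6: {0,1,2,5,6,7}:60  {0,2,3,4,5,7}:20  {0,2,4,5,6,7}:60  {1,2,4,5,6,7}:90  {1,3,4,5,6,7}:60  {2,3,4,5,6,7}:60
  start at 0(l): 210
  start at 1(j): 140
  start at 3(k): 210
sum over floor = 560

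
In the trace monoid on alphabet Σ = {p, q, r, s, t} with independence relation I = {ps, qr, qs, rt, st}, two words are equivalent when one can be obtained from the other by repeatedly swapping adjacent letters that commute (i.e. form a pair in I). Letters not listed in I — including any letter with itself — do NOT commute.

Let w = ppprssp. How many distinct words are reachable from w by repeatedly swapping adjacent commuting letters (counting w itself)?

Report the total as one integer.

3

piece 0:p — minimal
piece 1:p rests on {0:p}
piece 2:p rests on {1:p}
piece 3:r rests on {2:p}
piece 4:s rests on {3:r}
piece 5:s rests on {4:s}
piece 6:p rests on {3:r}
minimal pieces: {0:p}
ways to finish when only these pieces remain (= sum over removing one remaining piece with nothing left below it):
  1 left: {5}→1  {6}→1
  2 left: {4,5}→1  {5,6}→2
  3 left: {4,5,6}→3
  4 left: {3,4,5,6}→3
  5 left: {2,3,4,5,6}→3
  placing 0:p first → 3 extensions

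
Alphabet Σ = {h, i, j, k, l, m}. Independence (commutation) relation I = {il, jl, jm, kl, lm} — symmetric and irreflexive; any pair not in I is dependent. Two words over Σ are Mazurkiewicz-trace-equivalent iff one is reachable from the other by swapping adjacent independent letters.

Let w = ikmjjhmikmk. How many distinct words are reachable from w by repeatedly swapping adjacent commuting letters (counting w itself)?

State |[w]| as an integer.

3

0(i) covers ∅
1(k) covers 0:i
2(m) covers 1:k
3(j) covers 1:k
4(j) covers 3:j
5(h) covers 2:m, 4:j
6(m) covers 5:h
7(i) covers 6:m
8(k) covers 7:i
9(m) covers 8:k
10(k) covers 9:m
floor of heap: 0:i
completions by unplaced set U, small U first (add the entries for U minus each lowest piece of U):
  |U|=1: {10}:1
  |U|=2: {9,10}:1
  |U|=3: {8,9,10}:1
  |U|=4: {7,8,9,10}:1
  |U|=5: {6,7,8,9,10}:1
  |U|=6: {5,6,7,8,9,10}:1
  |U|=7: {2,5,6,7,8,9,10}:1  {4,5,6,7,8,9,10}:1
  |U|=8: {2,4,5,6,7,8,9,10}:2  {3,4,5,6,7,8,9,10}:1
  |U|=9: {2,3,4,5,6,7,8,9,10}:3
  start at 0(i): 3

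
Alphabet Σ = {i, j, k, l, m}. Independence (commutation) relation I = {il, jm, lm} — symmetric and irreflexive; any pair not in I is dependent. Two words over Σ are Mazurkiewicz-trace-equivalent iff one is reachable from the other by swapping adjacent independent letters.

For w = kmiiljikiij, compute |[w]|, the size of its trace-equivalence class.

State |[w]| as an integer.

0(k) covers ∅
1(m) covers 0:k
2(i) covers 1:m
3(i) covers 2:i
4(l) covers 0:k
5(j) covers 3:i, 4:l
6(i) covers 5:j
7(k) covers 6:i
8(i) covers 7:k
9(i) covers 8:i
10(j) covers 9:i
floor of heap: 0:k
completions by unplaced set U, small U first (add the entries for U minus each lowest piece of U):
  |U|=1: {10}:1
  |U|=2: {9,10}:1
  |U|=3: {8,9,10}:1
  |U|=4: {7,8,9,10}:1
  |U|=5: {6,7,8,9,10}:1
  |U|=6: {5,6,7,8,9,10}:1
  |U|=7: {3,5,6,7,8,9,10}:1  {4,5,6,7,8,9,10}:1
  |U|=8: {2,3,5,6,7,8,9,10}:1  {3,4,5,6,7,8,9,10}:2
  |U|=9: {1,2,3,5,6,7,8,9,10}:1  {2,3,4,5,6,7,8,9,10}:3
  start at 0(k): 4

4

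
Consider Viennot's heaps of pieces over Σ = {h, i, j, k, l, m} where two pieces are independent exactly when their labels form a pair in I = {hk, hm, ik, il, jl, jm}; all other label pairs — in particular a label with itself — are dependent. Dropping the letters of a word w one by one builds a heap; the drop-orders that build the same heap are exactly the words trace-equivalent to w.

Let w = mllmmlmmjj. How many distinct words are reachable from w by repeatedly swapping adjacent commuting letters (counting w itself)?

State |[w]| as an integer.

45

drop 0:m onto floor
drop 1:l onto {0:m}
drop 2:l onto {1:l}
drop 3:m onto {2:l}
drop 4:m onto {3:m}
drop 5:l onto {4:m}
drop 6:m onto {5:l}
drop 7:m onto {6:m}
drop 8:j onto floor
drop 9:j onto {8:j}
ground layer = {0:m, 8:j}
drop-orders for the pieces not yet dropped (sum over which currently-grounded one goes next):
  1 to go: {7} 1  {9} 1
  2 to go: {6,7} 1  {7,9} 2  {8,9} 1
  3 to go: {5,6,7} 1  {6,7,9} 3  {7,8,9} 3
  4 to go: {4,5,6,7} 1  {5,6,7,9} 4  {6,7,8,9} 6
  5 to go: {3,4,5,6,7} 1  {4,5,6,7,9} 5  {5,6,7,8,9} 10
  6 to go: {2,3,4,5,6,7} 1  {3,4,5,6,7,9} 6  {4,5,6,7,8,9} 15
  7 to go: {1,2,3,4,5,6,7} 1  {2,3,4,5,6,7,9} 7  {3,4,5,6,7,8,9} 21
  8 to go: {0,1,2,3,4,5,6,7} 1  {1,2,3,4,5,6,7,9} 8  {2,3,4,5,6,7,8,9} 28
  if 0:m drops first: 36 orders
  if 8:j drops first: 9 orders
heap linearizations: 45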